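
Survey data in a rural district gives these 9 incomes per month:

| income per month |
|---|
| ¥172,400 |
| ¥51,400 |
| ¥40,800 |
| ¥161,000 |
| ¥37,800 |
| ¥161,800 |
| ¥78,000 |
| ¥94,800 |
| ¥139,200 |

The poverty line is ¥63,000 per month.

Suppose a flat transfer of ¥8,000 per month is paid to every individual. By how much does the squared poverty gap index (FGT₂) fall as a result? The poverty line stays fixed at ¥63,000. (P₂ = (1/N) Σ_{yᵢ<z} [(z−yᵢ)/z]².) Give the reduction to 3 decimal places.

Before: below the line — ¥37,800, ¥40,800, ¥51,400; squared poverty gap index (FGT₂) = 0.03534.
After the ¥8,000 transfer: below the line — ¥45,800, ¥48,800, ¥59,400; squared poverty gap index (FGT₂) = 0.01429.
Reduction = 0.03534 − 0.01429 = 0.021.

0.021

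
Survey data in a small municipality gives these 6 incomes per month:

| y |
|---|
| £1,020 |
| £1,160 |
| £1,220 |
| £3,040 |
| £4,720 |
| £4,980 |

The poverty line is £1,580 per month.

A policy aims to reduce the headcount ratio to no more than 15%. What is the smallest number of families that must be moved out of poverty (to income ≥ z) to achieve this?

3

Currently q = 3 of N = 6 are below the line (H = 0.500).
A headcount ratio of at most 15% allows at most ⌊0.15 × 6⌋ = 0 poor families.
So at least 3 − 0 = 3 must be lifted.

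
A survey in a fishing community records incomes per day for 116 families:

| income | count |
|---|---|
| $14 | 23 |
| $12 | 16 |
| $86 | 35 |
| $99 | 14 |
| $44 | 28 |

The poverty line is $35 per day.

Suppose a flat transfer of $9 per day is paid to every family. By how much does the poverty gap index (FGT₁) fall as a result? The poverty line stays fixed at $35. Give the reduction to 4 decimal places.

0.0865

Before: below the line — 16×$12, 23×$14; poverty gap index (FGT₁) = 0.209606.
After the $9 transfer: below the line — 16×$21, 23×$23; poverty gap index (FGT₁) = 0.123153.
Reduction = 0.209606 − 0.123153 = 0.0865.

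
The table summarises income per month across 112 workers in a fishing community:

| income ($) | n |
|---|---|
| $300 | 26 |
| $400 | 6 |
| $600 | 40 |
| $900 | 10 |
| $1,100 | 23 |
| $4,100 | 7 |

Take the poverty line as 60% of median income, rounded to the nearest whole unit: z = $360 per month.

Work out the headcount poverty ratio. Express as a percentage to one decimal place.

23.2%

26 of the 112 workers have income below $360.
H = 26/112 = 23.2%.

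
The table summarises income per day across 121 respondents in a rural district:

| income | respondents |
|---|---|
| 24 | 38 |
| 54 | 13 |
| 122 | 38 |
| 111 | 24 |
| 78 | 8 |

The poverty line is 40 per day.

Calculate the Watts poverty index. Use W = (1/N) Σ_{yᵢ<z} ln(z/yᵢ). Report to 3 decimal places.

Incomes under z: 38×24 (q = 38 of N = 121).
Log gaps: ln(40/24) = 0.5108 (×38).
W = 19.411374 / 121 = 0.160.

0.160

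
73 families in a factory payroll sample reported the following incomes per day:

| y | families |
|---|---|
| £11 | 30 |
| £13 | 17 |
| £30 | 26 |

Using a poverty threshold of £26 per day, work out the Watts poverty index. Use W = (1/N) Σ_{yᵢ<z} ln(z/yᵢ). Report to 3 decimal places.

0.515

Poor units: 30×£11, 17×£13 (q = 47 of N = 73).
Log gaps: ln(26/11) = 0.8602 (×30); ln(26/13) = 0.6931 (×17).
W = 37.589540 / 73 = 0.515.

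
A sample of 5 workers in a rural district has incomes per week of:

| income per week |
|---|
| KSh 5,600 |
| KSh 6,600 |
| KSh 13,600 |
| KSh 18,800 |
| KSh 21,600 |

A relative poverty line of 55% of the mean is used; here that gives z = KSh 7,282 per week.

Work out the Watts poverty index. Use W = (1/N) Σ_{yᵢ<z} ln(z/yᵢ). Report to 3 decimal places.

0.072

Below z: KSh 5,600, KSh 6,600 (q = 2 of N = 5).
Log gaps: ln(7282/5600) = 0.2626; ln(7282/6600) = 0.0983.
W = 0.360975 / 5 = 0.072.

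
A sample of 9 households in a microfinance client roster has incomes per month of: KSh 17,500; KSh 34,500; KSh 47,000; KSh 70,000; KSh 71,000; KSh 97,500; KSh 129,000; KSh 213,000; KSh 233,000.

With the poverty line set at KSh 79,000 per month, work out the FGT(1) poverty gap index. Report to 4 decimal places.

Below the line: KSh 17,500, KSh 34,500, KSh 47,000, KSh 70,000, KSh 71,000 (q = 5 of N = 9).
Normalized shortfalls: (79000−17500)/79000 = 0.7785; (79000−34500)/79000 = 0.5633; (79000−47000)/79000 = 0.4051; (79000−70000)/79000 = 0.1139; (79000−71000)/79000 = 0.1013.
Σ = 1.962025. Dividing by the full population N = 9 gives P₁ = 0.2180.

0.2180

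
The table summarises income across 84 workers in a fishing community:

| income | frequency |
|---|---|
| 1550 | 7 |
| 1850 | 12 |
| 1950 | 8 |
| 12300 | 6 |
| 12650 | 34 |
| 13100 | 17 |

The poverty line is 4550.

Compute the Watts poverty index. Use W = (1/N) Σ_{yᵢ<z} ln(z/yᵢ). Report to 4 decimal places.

0.2990

Below z: 7×1550, 12×1850, 8×1950 (q = 27 of N = 84).
ln(z/y) terms: ln(4550/1550) = 1.0769 (×7); ln(4550/1850) = 0.8999 (×12); ln(4550/1950) = 0.8473 (×8).
W = 25.115788 / 84 = 0.2990.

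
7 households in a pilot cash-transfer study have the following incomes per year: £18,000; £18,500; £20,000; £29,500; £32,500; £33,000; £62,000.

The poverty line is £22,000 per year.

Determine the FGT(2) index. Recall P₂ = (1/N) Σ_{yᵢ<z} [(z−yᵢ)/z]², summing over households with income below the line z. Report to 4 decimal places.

0.0095

Below the line: £18,000, £18,500, £20,000 (q = 3 of N = 7).
Shortfall ratios: (22000−18000)/22000 = 0.1818; (22000−18500)/22000 = 0.1591; (22000−20000)/22000 = 0.0909.
Squared: 0.0331; 0.0253; 0.0083.
Sum = 0.066632; P₂ = 0.066632 / 7 = 0.0095.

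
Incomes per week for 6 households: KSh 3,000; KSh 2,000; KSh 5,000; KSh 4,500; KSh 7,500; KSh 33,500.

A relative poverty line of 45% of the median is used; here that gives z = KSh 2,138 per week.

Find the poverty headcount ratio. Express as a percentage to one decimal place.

1 of the 6 households have income below KSh 2,138.
H = 1/6 = 16.7%.

16.7%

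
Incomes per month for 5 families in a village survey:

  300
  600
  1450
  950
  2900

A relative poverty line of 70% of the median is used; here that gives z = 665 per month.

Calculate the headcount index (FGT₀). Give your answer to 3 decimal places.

0.400

2 of the 5 families have income below 665.
H = 2/5 = 0.400.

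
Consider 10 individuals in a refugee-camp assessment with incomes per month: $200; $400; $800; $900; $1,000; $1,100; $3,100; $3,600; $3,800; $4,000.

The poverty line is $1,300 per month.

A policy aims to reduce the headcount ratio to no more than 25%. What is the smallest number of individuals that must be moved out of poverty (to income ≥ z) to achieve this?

4

Currently q = 6 of N = 10 are below the line (H = 0.600).
A headcount ratio of at most 25% allows at most ⌊0.25 × 10⌋ = 2 poor individuals.
So at least 6 − 2 = 4 must be lifted.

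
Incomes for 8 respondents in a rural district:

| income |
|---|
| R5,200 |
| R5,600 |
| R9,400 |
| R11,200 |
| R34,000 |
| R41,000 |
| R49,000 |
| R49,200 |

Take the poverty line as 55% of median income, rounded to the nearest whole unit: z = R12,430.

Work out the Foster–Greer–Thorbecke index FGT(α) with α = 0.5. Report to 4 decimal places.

Below z: R5,200, R5,600, R9,400, R11,200 (q = 4 of N = 8).
Gap ratios (z−y)/z: (12430−5200)/12430 = 0.5817; (12430−5600)/12430 = 0.5495; (12430−9400)/12430 = 0.2438; (12430−11200)/12430 = 0.0990.
Raised to α = 0.5: 0.76266; 0.74127; 0.49373; 0.31457.
Sum = 2.312227; FGT(0.5) = 2.312227 / 8 = 0.2890.

0.2890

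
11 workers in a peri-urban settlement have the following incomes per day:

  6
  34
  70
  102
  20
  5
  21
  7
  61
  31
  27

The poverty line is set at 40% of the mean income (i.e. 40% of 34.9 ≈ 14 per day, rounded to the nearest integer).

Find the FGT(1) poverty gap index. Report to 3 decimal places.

Below z: 5, 6, 7 (q = 3 of N = 11).
Shortfall ratios: (14−5)/14 = 0.6429; (14−6)/14 = 0.5714; (14−7)/14 = 0.5000.
Sum of shortfalls = 1.714286; P₁ averages over all N: 1.714286 / 11 = 0.156.

0.156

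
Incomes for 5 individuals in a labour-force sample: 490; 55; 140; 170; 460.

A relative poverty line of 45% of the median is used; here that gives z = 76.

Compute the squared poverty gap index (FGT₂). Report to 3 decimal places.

Below the line: 55 (q = 1 of N = 5).
Shortfall ratios: (76−55)/76 = 0.2763.
Squared: 0.0764.
Sum = 0.076350; P₂ = 0.076350 / 5 = 0.015.

0.015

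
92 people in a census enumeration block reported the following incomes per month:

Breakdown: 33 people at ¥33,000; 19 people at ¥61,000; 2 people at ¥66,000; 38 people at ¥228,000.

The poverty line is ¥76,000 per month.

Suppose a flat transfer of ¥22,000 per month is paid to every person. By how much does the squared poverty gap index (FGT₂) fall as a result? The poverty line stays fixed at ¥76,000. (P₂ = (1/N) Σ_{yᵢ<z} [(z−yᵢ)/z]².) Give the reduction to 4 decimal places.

0.0959

Before: below the line — 33×¥33,000, 19×¥61,000, 2×¥66,000; squared poverty gap index (FGT₂) = 0.123246.
After the ¥22,000 transfer: below the line — 33×¥55,000; squared poverty gap index (FGT₂) = 0.027387.
Reduction = 0.123246 − 0.027387 = 0.0959.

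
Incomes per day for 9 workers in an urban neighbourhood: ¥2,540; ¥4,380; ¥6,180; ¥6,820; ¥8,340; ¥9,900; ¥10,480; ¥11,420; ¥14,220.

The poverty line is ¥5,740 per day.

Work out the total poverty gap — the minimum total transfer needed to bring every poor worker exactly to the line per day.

Poor units: ¥2,540, ¥4,380 (q = 2 of N = 9).
Individual gaps: 5740−2540 = 3200; 5740−4380 = 1360.
Aggregate gap = ¥4,560.

¥4,560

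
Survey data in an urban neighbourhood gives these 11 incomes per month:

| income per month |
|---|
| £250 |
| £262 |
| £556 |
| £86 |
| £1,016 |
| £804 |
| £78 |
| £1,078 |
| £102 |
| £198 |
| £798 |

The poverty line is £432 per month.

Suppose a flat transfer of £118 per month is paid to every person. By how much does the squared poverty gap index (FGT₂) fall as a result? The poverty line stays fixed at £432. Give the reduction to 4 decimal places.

Before: below the line — £78, £86, £102, £198, £250, £262; squared poverty gap index (FGT₂) = 0.229295.
After the £118 transfer: below the line — £196, £204, £220, £316, £368, £380; squared poverty gap index (FGT₂) = 0.084214.
Reduction = 0.229295 − 0.084214 = 0.1451.

0.1451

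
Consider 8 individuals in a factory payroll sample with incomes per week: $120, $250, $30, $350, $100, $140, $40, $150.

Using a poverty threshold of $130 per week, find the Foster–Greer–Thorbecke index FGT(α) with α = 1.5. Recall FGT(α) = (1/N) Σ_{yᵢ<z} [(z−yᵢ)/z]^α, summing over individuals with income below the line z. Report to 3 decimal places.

Incomes under z: $30, $40, $100, $120 (q = 4 of N = 8).
Gap ratios (z−y)/z: (130−30)/130 = 0.7692; (130−40)/130 = 0.6923; (130−100)/130 = 0.2308; (130−120)/130 = 0.0769.
Raised to α = 1.5: 0.67466; 0.57603; 0.11086; 0.02133.
Sum = 1.382887; FGT(1.5) = 1.382887 / 8 = 0.173.

0.173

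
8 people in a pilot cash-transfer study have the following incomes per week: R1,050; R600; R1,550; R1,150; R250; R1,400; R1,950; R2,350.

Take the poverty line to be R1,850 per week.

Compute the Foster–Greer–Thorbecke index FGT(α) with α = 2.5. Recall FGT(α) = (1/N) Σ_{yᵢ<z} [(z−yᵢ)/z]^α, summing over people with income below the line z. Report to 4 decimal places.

0.1652

Incomes under z: R250, R600, R1,050, R1,150, R1,400, R1,550 (q = 6 of N = 8).
Gap ratios (z−y)/z: (1850−250)/1850 = 0.8649; (1850−600)/1850 = 0.6757; (1850−1050)/1850 = 0.4324; (1850−1150)/1850 = 0.3784; (1850−1400)/1850 = 0.2432; (1850−1550)/1850 = 0.1622.
Raised to α = 2.5: 0.69562; 0.37527; 0.12297; 0.08807; 0.02918; 0.01059.
Sum = 1.321696; FGT(2.5) = 1.321696 / 8 = 0.1652.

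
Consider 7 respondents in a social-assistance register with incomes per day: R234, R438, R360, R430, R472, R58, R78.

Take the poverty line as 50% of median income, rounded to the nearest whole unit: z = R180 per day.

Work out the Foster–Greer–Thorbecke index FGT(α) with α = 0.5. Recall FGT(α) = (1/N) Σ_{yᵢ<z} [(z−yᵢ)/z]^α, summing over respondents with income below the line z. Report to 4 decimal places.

Below z: R58, R78 (q = 2 of N = 7).
Normalized shortfalls: (180−58)/180 = 0.6778; (180−78)/180 = 0.5667.
Raised to α = 0.5: 0.82327; 0.75277.
Sum = 1.576045; FGT(0.5) = 1.576045 / 7 = 0.2251.

0.2251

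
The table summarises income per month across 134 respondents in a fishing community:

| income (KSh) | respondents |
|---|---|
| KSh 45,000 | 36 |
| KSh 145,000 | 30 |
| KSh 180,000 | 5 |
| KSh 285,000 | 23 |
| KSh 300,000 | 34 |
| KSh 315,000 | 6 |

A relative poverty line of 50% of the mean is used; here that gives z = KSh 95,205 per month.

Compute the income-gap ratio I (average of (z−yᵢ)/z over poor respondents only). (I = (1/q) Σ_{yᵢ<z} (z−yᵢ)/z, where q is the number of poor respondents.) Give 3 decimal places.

Below z: 36×KSh 45,000 (q = 36 of N = 134).
Relative gaps: 0.5273 (×36); sum = 18.984087.
I averages over the q = 36 poor units only: 18.984087 / 36 = 0.527.

0.527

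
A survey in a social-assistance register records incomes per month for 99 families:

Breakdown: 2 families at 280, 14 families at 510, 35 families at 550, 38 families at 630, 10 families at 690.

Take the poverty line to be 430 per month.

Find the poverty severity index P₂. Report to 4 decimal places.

0.0025

Below the line: 2×280 (q = 2 of N = 99).
Relative gaps: (430−280)/430 = 0.3488 (×2).
Squared: 0.1217 (×2).
Sum = 0.243375; P₂ = 0.243375 / 99 = 0.0025.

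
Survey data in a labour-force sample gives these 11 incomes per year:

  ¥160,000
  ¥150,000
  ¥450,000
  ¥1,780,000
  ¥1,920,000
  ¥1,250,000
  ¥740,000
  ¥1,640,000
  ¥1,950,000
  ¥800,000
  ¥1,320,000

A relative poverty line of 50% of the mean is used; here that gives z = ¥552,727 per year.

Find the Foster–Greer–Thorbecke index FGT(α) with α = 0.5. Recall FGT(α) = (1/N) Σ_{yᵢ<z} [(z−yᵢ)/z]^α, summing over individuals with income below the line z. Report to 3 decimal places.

Below z: ¥150,000, ¥160,000, ¥450,000 (q = 3 of N = 11).
Shortfall ratios: (552727−150000)/552727 = 0.7286; (552727−160000)/552727 = 0.7105; (552727−450000)/552727 = 0.1859.
Raised to α = 0.5: 0.85359; 0.84293; 0.43111.
Sum = 2.127627; FGT(0.5) = 2.127627 / 11 = 0.193.

0.193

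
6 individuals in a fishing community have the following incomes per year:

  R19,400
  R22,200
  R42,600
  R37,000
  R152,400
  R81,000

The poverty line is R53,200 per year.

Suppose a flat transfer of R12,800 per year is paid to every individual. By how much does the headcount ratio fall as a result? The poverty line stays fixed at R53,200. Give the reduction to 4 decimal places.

Before: below the line — R19,400, R22,200, R37,000, R42,600; headcount ratio = 0.666667.
After the R12,800 transfer: below the line — R32,200, R35,000, R49,800; headcount ratio = 0.500000.
Reduction = 0.666667 − 0.500000 = 0.1667.

0.1667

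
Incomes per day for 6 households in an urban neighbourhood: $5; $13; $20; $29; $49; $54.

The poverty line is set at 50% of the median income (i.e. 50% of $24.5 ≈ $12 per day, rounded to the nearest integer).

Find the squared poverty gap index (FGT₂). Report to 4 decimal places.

Below z: $5 (q = 1 of N = 6).
Gap ratios (z−y)/z: (12−5)/12 = 0.5833.
Squared: 0.3403.
Sum = 0.340278; P₂ = 0.340278 / 6 = 0.0567.

0.0567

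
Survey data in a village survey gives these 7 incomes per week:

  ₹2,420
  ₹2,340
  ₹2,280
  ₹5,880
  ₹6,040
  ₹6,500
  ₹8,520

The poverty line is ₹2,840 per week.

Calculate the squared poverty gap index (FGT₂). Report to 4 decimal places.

Below z: ₹2,280, ₹2,340, ₹2,420 (q = 3 of N = 7).
Gap ratios (z−y)/z: (2840−2280)/2840 = 0.1972; (2840−2340)/2840 = 0.1761; (2840−2420)/2840 = 0.1479.
Squared: 0.0389; 0.0310; 0.0219.
Sum = 0.091748; P₂ = 0.091748 / 7 = 0.0131.

0.0131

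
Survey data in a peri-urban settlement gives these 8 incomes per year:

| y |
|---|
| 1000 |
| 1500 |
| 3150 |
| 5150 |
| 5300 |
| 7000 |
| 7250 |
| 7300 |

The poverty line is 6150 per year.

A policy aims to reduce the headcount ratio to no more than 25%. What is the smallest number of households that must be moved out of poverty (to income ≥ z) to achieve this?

5 of the 8 households are poor, so H = 5/8 = 0.625.
A headcount ratio of at most 25% allows at most ⌊0.25 × 8⌋ = 2 poor households.
So at least 5 − 2 = 3 must be lifted.

3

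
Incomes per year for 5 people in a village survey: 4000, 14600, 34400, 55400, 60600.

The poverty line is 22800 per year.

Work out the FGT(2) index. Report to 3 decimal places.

Incomes under z: 4000, 14600 (q = 2 of N = 5).
Gap ratios (z−y)/z: (22800−4000)/22800 = 0.8246; (22800−14600)/22800 = 0.3596.
Squared: 0.6799; 0.1293.
Sum = 0.809249; P₂ = 0.809249 / 5 = 0.162.

0.162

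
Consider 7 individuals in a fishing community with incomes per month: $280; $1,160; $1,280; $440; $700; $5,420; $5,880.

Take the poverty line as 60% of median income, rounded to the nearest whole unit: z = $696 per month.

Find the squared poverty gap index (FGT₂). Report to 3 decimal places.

0.070

Poor units: $280, $440 (q = 2 of N = 7).
Relative gaps: (696−280)/696 = 0.5977; (696−440)/696 = 0.3678.
Squared: 0.3572; 0.1353.
Sum = 0.492535; P₂ = 0.492535 / 7 = 0.070.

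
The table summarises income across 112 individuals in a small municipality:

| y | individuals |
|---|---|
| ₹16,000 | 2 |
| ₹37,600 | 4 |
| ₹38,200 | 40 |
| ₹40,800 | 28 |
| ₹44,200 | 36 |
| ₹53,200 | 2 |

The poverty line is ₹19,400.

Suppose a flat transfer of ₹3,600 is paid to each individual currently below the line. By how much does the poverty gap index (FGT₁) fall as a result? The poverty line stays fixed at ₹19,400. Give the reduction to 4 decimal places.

0.0031

Before: below the line — 2×₹16,000; poverty gap index (FGT₁) = 0.003130.
After the ₹3,600 transfer: below the line — none; poverty gap index (FGT₁) = 0.000000.
Reduction = 0.003130 − 0.000000 = 0.0031.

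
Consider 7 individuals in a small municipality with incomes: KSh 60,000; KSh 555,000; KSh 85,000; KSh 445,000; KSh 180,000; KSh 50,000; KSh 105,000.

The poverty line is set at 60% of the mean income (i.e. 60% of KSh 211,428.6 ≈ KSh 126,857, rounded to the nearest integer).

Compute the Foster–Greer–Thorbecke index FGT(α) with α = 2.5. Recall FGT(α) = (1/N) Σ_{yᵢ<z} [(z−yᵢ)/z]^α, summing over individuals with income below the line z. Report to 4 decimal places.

0.0803

Below the line: KSh 50,000, KSh 60,000, KSh 85,000, KSh 105,000 (q = 4 of N = 7).
Relative gaps: (126857−50000)/126857 = 0.6059; (126857−60000)/126857 = 0.5270; (126857−85000)/126857 = 0.3300; (126857−105000)/126857 = 0.1723.
Raised to α = 2.5: 0.28571; 0.20164; 0.06254; 0.01232.
Sum = 0.562209; FGT(2.5) = 0.562209 / 7 = 0.0803.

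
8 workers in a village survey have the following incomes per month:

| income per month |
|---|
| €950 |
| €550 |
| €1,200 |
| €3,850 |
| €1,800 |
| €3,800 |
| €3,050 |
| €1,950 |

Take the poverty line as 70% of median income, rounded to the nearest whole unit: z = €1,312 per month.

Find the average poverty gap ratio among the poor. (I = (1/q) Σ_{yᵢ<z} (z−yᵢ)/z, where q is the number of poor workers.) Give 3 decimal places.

0.314

Below the line: €550, €950, €1,200 (q = 3 of N = 8).
Shortfall ratios (z−y)/z: 0.5808, 0.2759, 0.0854; sum = 0.942073.
The income-gap ratio divides by q (the poor only): 0.942073 / 3 = 0.314.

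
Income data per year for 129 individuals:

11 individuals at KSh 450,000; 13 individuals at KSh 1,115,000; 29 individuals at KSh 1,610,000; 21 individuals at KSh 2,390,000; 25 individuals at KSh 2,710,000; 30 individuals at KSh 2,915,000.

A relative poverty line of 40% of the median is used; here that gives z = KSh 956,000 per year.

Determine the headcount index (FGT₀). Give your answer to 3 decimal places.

11 of the 129 individuals have income below KSh 956,000.
H = 11/129 = 0.085.

0.085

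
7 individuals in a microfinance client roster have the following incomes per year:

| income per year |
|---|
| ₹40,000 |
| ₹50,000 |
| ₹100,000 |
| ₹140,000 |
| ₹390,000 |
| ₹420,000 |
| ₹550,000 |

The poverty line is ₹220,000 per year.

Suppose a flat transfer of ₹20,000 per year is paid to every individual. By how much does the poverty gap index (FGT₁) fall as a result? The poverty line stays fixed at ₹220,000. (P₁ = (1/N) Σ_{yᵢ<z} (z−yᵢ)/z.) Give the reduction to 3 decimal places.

0.052

Before: below the line — ₹40,000, ₹50,000, ₹100,000, ₹140,000; poverty gap index (FGT₁) = 0.35714.
After the ₹20,000 transfer: below the line — ₹60,000, ₹70,000, ₹120,000, ₹160,000; poverty gap index (FGT₁) = 0.30519.
Reduction = 0.35714 − 0.30519 = 0.052.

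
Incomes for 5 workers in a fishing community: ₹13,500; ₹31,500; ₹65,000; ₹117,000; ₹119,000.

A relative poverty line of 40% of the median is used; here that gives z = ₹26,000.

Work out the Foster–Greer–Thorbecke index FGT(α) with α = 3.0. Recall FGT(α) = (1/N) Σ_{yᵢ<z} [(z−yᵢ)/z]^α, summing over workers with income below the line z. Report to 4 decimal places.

0.0222

Poor units: ₹13,500 (q = 1 of N = 5).
Normalized shortfalls: (26000−13500)/26000 = 0.4808.
Raised to α = 3.0: 0.11112.
Sum = 0.111125; FGT(3.0) = 0.111125 / 5 = 0.0222.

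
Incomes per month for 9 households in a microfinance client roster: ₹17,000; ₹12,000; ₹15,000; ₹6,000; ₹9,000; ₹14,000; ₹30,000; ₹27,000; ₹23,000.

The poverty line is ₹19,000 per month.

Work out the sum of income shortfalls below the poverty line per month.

Below the line: ₹6,000, ₹9,000, ₹12,000, ₹14,000, ₹15,000, ₹17,000 (q = 6 of N = 9).
Individual gaps: 19000−6000 = 13000; 19000−9000 = 10000; 19000−12000 = 7000; 19000−14000 = 5000; 19000−15000 = 4000; 19000−17000 = 2000.
Aggregate gap = ₹41,000.

₹41,000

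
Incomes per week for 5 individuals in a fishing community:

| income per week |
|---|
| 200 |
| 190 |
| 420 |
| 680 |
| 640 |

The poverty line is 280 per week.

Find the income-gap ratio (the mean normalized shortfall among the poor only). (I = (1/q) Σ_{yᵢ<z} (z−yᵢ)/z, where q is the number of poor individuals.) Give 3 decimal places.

Below the line: 190, 200 (q = 2 of N = 5).
Relative gaps: 0.3214, 0.2857; sum = 0.607143.
The income-gap ratio divides by q (the poor only): 0.607143 / 2 = 0.304.

0.304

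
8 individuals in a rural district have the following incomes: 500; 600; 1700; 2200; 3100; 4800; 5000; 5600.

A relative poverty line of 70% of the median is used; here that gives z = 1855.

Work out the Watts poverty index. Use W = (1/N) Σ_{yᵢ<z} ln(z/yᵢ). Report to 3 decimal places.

Incomes under z: 500, 600, 1700 (q = 3 of N = 8).
ln(z/y) terms: ln(1855/500) = 1.3110; ln(1855/600) = 1.1287; ln(1855/1700) = 0.0873.
W = 2.526999 / 8 = 0.316.

0.316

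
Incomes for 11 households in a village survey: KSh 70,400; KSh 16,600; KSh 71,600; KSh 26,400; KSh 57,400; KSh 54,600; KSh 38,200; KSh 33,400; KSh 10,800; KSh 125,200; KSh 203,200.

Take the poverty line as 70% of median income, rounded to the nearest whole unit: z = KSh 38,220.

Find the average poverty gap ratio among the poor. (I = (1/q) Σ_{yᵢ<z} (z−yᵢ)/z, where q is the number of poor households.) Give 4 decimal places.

Below the line: KSh 10,800, KSh 16,600, KSh 26,400, KSh 33,400, KSh 38,200 (q = 5 of N = 11).
Relative gaps: 0.7174, 0.5657, 0.3093, 0.1261, 0.0005; sum = 1.718995.
I averages over the q = 5 poor units only: 1.718995 / 5 = 0.3438.

0.3438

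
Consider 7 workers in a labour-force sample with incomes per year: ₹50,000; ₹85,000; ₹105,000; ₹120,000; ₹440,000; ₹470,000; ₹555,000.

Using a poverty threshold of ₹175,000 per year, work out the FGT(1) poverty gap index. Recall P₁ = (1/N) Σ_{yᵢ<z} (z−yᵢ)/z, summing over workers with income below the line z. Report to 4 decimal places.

0.2776

Incomes under z: ₹50,000, ₹85,000, ₹105,000, ₹120,000 (q = 4 of N = 7).
Shortfall ratios: (175000−50000)/175000 = 0.7143; (175000−85000)/175000 = 0.5143; (175000−105000)/175000 = 0.4000; (175000−120000)/175000 = 0.3143.
Sum of shortfalls = 1.942857; P₁ averages over all N: 1.942857 / 7 = 0.2776.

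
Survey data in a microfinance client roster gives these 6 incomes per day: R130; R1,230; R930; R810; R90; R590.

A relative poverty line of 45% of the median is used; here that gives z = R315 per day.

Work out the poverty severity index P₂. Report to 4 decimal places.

0.1425

Incomes under z: R90, R130 (q = 2 of N = 6).
Relative gaps: (315−90)/315 = 0.7143; (315−130)/315 = 0.5873.
Squared: 0.5102; 0.3449.
Sum = 0.855127; P₂ = 0.855127 / 6 = 0.1425.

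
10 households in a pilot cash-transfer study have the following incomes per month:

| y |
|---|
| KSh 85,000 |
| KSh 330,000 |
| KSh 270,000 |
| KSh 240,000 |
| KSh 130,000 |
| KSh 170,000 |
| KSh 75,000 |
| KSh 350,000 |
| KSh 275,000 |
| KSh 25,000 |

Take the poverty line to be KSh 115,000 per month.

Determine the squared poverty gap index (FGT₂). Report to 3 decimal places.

0.080

Below z: KSh 25,000, KSh 75,000, KSh 85,000 (q = 3 of N = 10).
Shortfall ratios: (115000−25000)/115000 = 0.7826; (115000−75000)/115000 = 0.3478; (115000−85000)/115000 = 0.2609.
Squared: 0.6125; 0.1210; 0.0681.
Sum = 0.801512; P₂ = 0.801512 / 10 = 0.080.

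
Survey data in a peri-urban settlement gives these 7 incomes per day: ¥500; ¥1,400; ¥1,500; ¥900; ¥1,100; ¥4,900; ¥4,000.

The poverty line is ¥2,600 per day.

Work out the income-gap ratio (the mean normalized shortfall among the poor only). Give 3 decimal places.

0.585

Incomes under z: ¥500, ¥900, ¥1,100, ¥1,400, ¥1,500 (q = 5 of N = 7).
Shortfall ratios (z−y)/z: 0.8077, 0.6538, 0.5769, 0.4615, 0.4231; sum = 2.923077.
The income-gap ratio divides by q (the poor only): 2.923077 / 5 = 0.585.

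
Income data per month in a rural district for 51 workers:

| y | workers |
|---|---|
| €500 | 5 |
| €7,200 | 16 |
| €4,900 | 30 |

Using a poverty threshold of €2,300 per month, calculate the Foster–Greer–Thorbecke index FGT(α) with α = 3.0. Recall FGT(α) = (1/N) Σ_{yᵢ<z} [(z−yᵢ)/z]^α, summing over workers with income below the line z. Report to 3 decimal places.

0.047

Below z: 5×€500 (q = 5 of N = 51).
Relative gaps: (2300−500)/2300 = 0.7826 (×5).
Raised to α = 3.0: 0.47933 (×5).
Sum = 2.396647; FGT(3.0) = 2.396647 / 51 = 0.047.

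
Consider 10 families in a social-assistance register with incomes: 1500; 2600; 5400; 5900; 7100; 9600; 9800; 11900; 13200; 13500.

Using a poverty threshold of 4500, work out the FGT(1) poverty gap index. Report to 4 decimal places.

Poor units: 1500, 2600 (q = 2 of N = 10).
Relative gaps: (4500−1500)/4500 = 0.6667; (4500−2600)/4500 = 0.4222.
Sum of shortfalls = 1.088889; P₁ averages over all N: 1.088889 / 10 = 0.1089.

0.1089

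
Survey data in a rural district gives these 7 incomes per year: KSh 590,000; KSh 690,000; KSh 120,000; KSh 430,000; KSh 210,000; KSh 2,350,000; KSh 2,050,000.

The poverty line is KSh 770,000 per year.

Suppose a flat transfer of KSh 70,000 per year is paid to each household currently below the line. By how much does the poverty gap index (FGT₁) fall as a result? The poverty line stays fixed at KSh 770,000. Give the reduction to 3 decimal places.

Before: below the line — KSh 120,000, KSh 210,000, KSh 430,000, KSh 590,000, KSh 690,000; poverty gap index (FGT₁) = 0.33581.
After the KSh 70,000 transfer: below the line — KSh 190,000, KSh 280,000, KSh 500,000, KSh 660,000, KSh 760,000; poverty gap index (FGT₁) = 0.27087.
Reduction = 0.33581 − 0.27087 = 0.065.

0.065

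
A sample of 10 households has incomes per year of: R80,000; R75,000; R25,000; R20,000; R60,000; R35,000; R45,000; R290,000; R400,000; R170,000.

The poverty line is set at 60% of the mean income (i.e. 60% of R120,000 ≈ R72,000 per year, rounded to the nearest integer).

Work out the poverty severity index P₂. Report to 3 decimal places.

Incomes under z: R20,000, R25,000, R35,000, R45,000, R60,000 (q = 5 of N = 10).
Shortfall ratios: (72000−20000)/72000 = 0.7222; (72000−25000)/72000 = 0.6528; (72000−35000)/72000 = 0.5139; (72000−45000)/72000 = 0.3750; (72000−60000)/72000 = 0.1667.
Squared: 0.5216; 0.4261; 0.2641; 0.1406; 0.0278.
Sum = 1.380208; P₂ = 1.380208 / 10 = 0.138.

0.138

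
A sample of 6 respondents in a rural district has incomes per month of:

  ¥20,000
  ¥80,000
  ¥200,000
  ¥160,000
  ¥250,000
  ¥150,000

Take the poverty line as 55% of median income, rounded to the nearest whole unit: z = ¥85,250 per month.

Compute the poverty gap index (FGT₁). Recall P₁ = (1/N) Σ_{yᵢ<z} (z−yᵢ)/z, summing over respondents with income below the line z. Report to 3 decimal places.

0.138

Below z: ¥20,000, ¥80,000 (q = 2 of N = 6).
Relative gaps: (85250−20000)/85250 = 0.7654; (85250−80000)/85250 = 0.0616.
Sum of shortfalls = 0.826979; P₁ averages over all N: 0.826979 / 6 = 0.138.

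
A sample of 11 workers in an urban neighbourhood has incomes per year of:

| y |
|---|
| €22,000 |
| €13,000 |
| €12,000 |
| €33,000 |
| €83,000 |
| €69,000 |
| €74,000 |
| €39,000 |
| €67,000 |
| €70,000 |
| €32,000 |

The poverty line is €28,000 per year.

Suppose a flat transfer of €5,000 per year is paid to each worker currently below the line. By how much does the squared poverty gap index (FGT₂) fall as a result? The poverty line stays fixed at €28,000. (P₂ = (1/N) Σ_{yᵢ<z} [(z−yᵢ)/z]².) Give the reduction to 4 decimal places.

0.0342

Before: below the line — €12,000, €13,000, €22,000; squared poverty gap index (FGT₂) = 0.059949.
After the €5,000 transfer: below the line — €17,000, €18,000, €27,000; squared poverty gap index (FGT₂) = 0.025742.
Reduction = 0.059949 − 0.025742 = 0.0342.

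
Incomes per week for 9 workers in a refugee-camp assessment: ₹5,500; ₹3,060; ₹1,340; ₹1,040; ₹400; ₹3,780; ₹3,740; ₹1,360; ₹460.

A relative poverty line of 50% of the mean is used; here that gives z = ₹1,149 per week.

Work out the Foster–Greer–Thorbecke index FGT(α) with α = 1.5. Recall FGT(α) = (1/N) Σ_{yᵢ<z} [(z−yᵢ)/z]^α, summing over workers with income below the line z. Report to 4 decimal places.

Below z: ₹400, ₹460, ₹1,040 (q = 3 of N = 9).
Relative gaps: (1149−400)/1149 = 0.6519; (1149−460)/1149 = 0.5997; (1149−1040)/1149 = 0.0949.
Raised to α = 1.5: 0.52631; 0.46435; 0.02922.
Sum = 1.019883; FGT(1.5) = 1.019883 / 9 = 0.1133.

0.1133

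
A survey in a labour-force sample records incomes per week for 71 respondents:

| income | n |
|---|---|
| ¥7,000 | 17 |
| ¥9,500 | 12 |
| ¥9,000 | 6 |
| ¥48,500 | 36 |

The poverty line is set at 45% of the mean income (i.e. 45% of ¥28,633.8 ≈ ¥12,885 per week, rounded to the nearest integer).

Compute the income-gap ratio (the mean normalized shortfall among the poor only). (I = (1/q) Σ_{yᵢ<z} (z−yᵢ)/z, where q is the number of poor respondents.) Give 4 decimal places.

0.3636

Poor units: 17×¥7,000, 6×¥9,000, 12×¥9,500 (q = 35 of N = 71).
Relative gaps: 0.4567 (×17), 0.3015 (×6), 0.2627 (×12); sum = 12.726038.
I averages over the q = 35 poor units only: 12.726038 / 35 = 0.3636.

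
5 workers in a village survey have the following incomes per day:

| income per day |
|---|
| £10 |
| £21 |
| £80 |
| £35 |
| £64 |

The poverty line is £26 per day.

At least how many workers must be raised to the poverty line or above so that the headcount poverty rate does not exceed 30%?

Currently q = 2 of N = 5 are below the line (H = 0.400).
A headcount ratio of at most 30% allows at most ⌊0.30 × 5⌋ = 1 poor workers.
So at least 2 − 1 = 1 must be lifted.

1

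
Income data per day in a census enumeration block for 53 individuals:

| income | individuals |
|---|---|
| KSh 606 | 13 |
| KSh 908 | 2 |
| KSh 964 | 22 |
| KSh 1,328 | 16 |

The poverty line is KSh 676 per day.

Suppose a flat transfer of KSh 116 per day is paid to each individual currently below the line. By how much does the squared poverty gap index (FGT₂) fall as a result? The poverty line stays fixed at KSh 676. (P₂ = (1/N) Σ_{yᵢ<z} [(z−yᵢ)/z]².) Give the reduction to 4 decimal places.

0.0026

Before: below the line — 13×KSh 606; squared poverty gap index (FGT₂) = 0.002630.
After the KSh 116 transfer: below the line — none; squared poverty gap index (FGT₂) = 0.000000.
Reduction = 0.002630 − 0.000000 = 0.0026.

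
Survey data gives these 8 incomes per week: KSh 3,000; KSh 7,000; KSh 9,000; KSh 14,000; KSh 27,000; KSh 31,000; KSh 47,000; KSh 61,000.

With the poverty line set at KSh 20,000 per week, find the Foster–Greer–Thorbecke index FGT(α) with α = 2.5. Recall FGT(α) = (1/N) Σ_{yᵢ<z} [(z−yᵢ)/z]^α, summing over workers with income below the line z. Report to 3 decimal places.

Poor units: KSh 3,000, KSh 7,000, KSh 9,000, KSh 14,000 (q = 4 of N = 8).
Relative gaps: (20000−3000)/20000 = 0.8500; (20000−7000)/20000 = 0.6500; (20000−9000)/20000 = 0.5500; (20000−14000)/20000 = 0.3000.
Raised to α = 2.5: 0.66611; 0.34063; 0.22434; 0.04930.
Sum = 1.280378; FGT(2.5) = 1.280378 / 8 = 0.160.

0.160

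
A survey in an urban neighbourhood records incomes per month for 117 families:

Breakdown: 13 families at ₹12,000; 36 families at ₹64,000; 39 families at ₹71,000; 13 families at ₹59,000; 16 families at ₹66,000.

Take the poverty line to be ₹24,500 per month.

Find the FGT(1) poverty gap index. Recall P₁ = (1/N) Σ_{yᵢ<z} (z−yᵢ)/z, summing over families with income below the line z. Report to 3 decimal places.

0.057

Poor units: 13×₹12,000 (q = 13 of N = 117).
Relative gaps: (24500−12000)/24500 = 0.5102 (×13).
Σ = 6.632653. Dividing by the full population N = 117 gives P₁ = 0.057.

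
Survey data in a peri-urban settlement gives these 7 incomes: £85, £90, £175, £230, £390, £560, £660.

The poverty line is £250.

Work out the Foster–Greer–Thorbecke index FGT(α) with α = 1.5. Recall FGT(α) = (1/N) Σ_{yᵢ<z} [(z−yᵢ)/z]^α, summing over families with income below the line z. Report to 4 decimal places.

Incomes under z: £85, £90, £175, £230 (q = 4 of N = 7).
Normalized shortfalls: (250−85)/250 = 0.6600; (250−90)/250 = 0.6400; (250−175)/250 = 0.3000; (250−230)/250 = 0.0800.
Raised to α = 1.5: 0.53619; 0.51200; 0.16432; 0.02263.
Sum = 1.235131; FGT(1.5) = 1.235131 / 7 = 0.1764.

0.1764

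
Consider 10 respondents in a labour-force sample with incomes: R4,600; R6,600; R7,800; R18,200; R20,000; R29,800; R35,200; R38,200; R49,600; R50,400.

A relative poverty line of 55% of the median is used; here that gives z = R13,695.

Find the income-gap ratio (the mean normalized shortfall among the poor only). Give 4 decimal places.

0.5375

Below the line: R4,600, R6,600, R7,800 (q = 3 of N = 10).
Shortfall ratios (z−y)/z: 0.6641, 0.5181, 0.4304; sum = 1.612632.
The income-gap ratio divides by q (the poor only): 1.612632 / 3 = 0.5375.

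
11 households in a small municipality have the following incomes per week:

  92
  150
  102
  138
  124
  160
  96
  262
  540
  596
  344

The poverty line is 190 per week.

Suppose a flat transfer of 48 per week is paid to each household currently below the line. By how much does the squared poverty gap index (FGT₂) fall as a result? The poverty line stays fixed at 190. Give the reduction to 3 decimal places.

Before: below the line — 92, 96, 102, 124, 138, 150, 160; squared poverty gap index (FGT₂) = 0.09001.
After the 48 transfer: below the line — 140, 144, 150, 172, 186; squared poverty gap index (FGT₂) = 0.01651.
Reduction = 0.09001 − 0.01651 = 0.074.

0.074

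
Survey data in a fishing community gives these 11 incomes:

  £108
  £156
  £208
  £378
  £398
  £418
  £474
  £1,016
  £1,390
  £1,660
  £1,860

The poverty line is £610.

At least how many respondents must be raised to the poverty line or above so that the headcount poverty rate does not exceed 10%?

Currently q = 7 of N = 11 are below the line (H = 0.636).
A headcount ratio of at most 10% allows at most ⌊0.10 × 11⌋ = 1 poor respondents.
So at least 7 − 1 = 6 must be lifted.

6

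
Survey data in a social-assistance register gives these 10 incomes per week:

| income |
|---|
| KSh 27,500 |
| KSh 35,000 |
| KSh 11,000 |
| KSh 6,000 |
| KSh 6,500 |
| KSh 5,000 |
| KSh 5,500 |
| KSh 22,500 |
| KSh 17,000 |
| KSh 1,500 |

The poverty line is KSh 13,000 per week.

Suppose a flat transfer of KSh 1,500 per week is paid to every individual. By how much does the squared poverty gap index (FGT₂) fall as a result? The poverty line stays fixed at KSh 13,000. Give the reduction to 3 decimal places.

0.067

Before: below the line — KSh 1,500, KSh 5,000, KSh 5,500, KSh 6,000, KSh 6,500, KSh 11,000; squared poverty gap index (FGT₂) = 0.20577.
After the KSh 1,500 transfer: below the line — KSh 3,000, KSh 6,500, KSh 7,000, KSh 7,500, KSh 8,000, KSh 12,500; squared poverty gap index (FGT₂) = 0.13831.
Reduction = 0.20577 − 0.13831 = 0.067.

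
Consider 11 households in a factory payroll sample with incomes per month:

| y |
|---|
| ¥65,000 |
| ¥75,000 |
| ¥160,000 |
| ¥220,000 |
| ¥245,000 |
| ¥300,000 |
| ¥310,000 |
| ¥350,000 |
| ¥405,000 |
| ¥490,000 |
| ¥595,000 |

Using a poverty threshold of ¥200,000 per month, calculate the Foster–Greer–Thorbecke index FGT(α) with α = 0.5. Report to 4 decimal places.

0.1872

Below the line: ¥65,000, ¥75,000, ¥160,000 (q = 3 of N = 11).
Gap ratios (z−y)/z: (200000−65000)/200000 = 0.6750; (200000−75000)/200000 = 0.6250; (200000−160000)/200000 = 0.2000.
Raised to α = 0.5: 0.82158; 0.79057; 0.44721.
Sum = 2.059367; FGT(0.5) = 2.059367 / 11 = 0.1872.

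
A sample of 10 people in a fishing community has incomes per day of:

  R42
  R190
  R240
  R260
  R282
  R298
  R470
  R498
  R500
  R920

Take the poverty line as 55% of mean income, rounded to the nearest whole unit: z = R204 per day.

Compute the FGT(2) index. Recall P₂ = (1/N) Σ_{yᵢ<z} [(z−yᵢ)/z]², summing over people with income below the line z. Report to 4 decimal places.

Incomes under z: R42, R190 (q = 2 of N = 10).
Normalized shortfalls: (204−42)/204 = 0.7941; (204−190)/204 = 0.0686.
Squared: 0.6306; 0.0047.
Sum = 0.635333; P₂ = 0.635333 / 10 = 0.0635.

0.0635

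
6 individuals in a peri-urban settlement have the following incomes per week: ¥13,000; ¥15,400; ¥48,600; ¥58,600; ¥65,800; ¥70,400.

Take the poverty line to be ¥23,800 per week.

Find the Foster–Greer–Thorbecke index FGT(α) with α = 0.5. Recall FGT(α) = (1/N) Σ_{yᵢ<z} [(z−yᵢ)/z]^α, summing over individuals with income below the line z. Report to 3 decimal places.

Below the line: ¥13,000, ¥15,400 (q = 2 of N = 6).
Normalized shortfalls: (23800−13000)/23800 = 0.4538; (23800−15400)/23800 = 0.3529.
Raised to α = 0.5: 0.67363; 0.59409.
Sum = 1.267722; FGT(0.5) = 1.267722 / 6 = 0.211.

0.211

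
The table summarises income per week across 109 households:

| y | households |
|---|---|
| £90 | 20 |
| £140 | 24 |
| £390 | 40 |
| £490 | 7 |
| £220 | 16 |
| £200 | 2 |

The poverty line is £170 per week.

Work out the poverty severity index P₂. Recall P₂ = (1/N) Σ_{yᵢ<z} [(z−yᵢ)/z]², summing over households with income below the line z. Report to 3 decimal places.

Incomes under z: 20×£90, 24×£140 (q = 44 of N = 109).
Normalized shortfalls: (170−90)/170 = 0.4706 (×20); (170−140)/170 = 0.1765 (×24).
Squared: 0.2215 (×20); 0.0311 (×24).
Sum = 5.176471; P₂ = 5.176471 / 109 = 0.047.

0.047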